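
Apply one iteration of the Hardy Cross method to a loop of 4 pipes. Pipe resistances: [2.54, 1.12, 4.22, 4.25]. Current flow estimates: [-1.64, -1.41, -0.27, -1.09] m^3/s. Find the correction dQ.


Numerator terms (r*Q*|Q|): 2.54*-1.64*|-1.64| = -6.8316; 1.12*-1.41*|-1.41| = -2.2267; 4.22*-0.27*|-0.27| = -0.3076; 4.25*-1.09*|-1.09| = -5.0494.
Sum of numerator = -14.4153.
Denominator terms (r*|Q|): 2.54*|-1.64| = 4.1656; 1.12*|-1.41| = 1.5792; 4.22*|-0.27| = 1.1394; 4.25*|-1.09| = 4.6325.
2 * sum of denominator = 2 * 11.5167 = 23.0334.
dQ = --14.4153 / 23.0334 = 0.6258 m^3/s.

0.6258


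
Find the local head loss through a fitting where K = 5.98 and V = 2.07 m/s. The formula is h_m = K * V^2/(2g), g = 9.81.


Minor loss formula: h_m = K * V^2/(2g).
V^2 = 2.07^2 = 4.2849.
V^2/(2g) = 4.2849 / 19.62 = 0.2184 m.
h_m = 5.98 * 0.2184 = 1.306 m.

1.306


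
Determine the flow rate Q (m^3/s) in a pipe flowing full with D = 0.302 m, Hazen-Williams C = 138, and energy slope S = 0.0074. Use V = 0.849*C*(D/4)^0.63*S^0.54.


For a full circular pipe, R = D/4 = 0.302/4 = 0.0755 m.
V = 0.849 * 138 * 0.0755^0.63 * 0.0074^0.54
  = 0.849 * 138 * 0.196384 * 0.070694
  = 1.6266 m/s.
Pipe area A = pi*D^2/4 = pi*0.302^2/4 = 0.0716 m^2.
Q = A * V = 0.0716 * 1.6266 = 0.1165 m^3/s.

0.1165


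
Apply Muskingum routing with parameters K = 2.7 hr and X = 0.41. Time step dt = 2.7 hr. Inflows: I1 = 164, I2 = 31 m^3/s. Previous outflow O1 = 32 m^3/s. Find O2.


Muskingum coefficients:
denom = 2*K*(1-X) + dt = 2*2.7*(1-0.41) + 2.7 = 5.886.
C0 = (dt - 2*K*X)/denom = (2.7 - 2*2.7*0.41)/5.886 = 0.0826.
C1 = (dt + 2*K*X)/denom = (2.7 + 2*2.7*0.41)/5.886 = 0.8349.
C2 = (2*K*(1-X) - dt)/denom = 0.0826.
O2 = C0*I2 + C1*I1 + C2*O1
   = 0.0826*31 + 0.8349*164 + 0.0826*32
   = 142.12 m^3/s.

142.12


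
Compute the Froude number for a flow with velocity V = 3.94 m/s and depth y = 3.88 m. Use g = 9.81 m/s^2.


The Froude number is defined as Fr = V / sqrt(g*y).
g*y = 9.81 * 3.88 = 38.0628.
sqrt(g*y) = sqrt(38.0628) = 6.1695.
Fr = 3.94 / 6.1695 = 0.6386.

0.6386


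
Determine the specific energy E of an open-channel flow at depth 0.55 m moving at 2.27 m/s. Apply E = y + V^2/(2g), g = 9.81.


Specific energy E = y + V^2/(2g).
Velocity head = V^2/(2g) = 2.27^2 / (2*9.81) = 5.1529 / 19.62 = 0.2626 m.
E = 0.55 + 0.2626 = 0.8126 m.

0.8126


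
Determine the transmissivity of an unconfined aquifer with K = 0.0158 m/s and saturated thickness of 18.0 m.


Transmissivity is defined as T = K * h.
T = 0.0158 * 18.0
  = 0.2844 m^2/s.

0.2844


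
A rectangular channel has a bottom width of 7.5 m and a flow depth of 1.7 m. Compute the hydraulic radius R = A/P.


For a rectangular section:
Flow area A = b * y = 7.5 * 1.7 = 12.75 m^2.
Wetted perimeter P = b + 2y = 7.5 + 2*1.7 = 10.9 m.
Hydraulic radius R = A/P = 12.75 / 10.9 = 1.1697 m.

1.1697


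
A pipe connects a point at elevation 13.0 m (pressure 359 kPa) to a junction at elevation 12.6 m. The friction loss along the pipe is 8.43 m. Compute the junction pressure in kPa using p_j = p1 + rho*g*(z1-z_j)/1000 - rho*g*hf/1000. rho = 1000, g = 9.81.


Junction pressure: p_j = p1 + rho*g*(z1 - z_j)/1000 - rho*g*hf/1000.
Elevation term = 1000*9.81*(13.0 - 12.6)/1000 = 3.924 kPa.
Friction term = 1000*9.81*8.43/1000 = 82.698 kPa.
p_j = 359 + 3.924 - 82.698 = 280.23 kPa.

280.23


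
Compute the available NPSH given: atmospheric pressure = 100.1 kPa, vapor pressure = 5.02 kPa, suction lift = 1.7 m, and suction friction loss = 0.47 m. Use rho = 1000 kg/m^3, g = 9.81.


NPSHa = p_atm/(rho*g) - z_s - hf_s - p_vap/(rho*g).
p_atm/(rho*g) = 100.1*1000 / (1000*9.81) = 10.204 m.
p_vap/(rho*g) = 5.02*1000 / (1000*9.81) = 0.512 m.
NPSHa = 10.204 - 1.7 - 0.47 - 0.512
      = 7.52 m.

7.52


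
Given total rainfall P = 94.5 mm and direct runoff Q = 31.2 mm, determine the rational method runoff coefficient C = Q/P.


The runoff coefficient C = runoff depth / rainfall depth.
C = 31.2 / 94.5
  = 0.3302.

0.3302


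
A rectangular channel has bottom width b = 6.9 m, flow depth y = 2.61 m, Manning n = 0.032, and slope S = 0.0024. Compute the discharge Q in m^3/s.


For a rectangular channel, the cross-sectional area A = b * y = 6.9 * 2.61 = 18.01 m^2.
The wetted perimeter P = b + 2y = 6.9 + 2*2.61 = 12.12 m.
Hydraulic radius R = A/P = 18.01/12.12 = 1.4859 m.
Velocity V = (1/n)*R^(2/3)*S^(1/2) = (1/0.032)*1.4859^(2/3)*0.0024^(1/2) = 1.9935 m/s.
Discharge Q = A * V = 18.01 * 1.9935 = 35.901 m^3/s.

35.901


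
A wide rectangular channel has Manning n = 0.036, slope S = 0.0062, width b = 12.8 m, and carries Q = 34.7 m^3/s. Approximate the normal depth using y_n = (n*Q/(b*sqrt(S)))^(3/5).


We use the wide-channel approximation y_n = (n*Q/(b*sqrt(S)))^(3/5).
sqrt(S) = sqrt(0.0062) = 0.07874.
Numerator: n*Q = 0.036 * 34.7 = 1.2492.
Denominator: b*sqrt(S) = 12.8 * 0.07874 = 1.007872.
arg = 1.2394.
y_n = 1.2394^(3/5) = 1.1375 m.

1.1375


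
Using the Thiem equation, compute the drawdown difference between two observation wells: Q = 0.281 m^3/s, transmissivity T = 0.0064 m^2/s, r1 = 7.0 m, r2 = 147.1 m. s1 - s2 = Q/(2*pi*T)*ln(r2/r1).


Thiem equation: s1 - s2 = Q/(2*pi*T) * ln(r2/r1).
ln(r2/r1) = ln(147.1/7.0) = 3.0452.
Q/(2*pi*T) = 0.281 / (2*pi*0.0064) = 0.281 / 0.0402 = 6.9879.
s1 - s2 = 6.9879 * 3.0452 = 21.2796 m.

21.2796


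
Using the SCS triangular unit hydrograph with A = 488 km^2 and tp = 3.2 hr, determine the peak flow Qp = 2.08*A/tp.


SCS formula: Qp = 2.08 * A / tp.
Qp = 2.08 * 488 / 3.2
   = 1015.04 / 3.2
   = 317.2 m^3/s per cm.

317.2


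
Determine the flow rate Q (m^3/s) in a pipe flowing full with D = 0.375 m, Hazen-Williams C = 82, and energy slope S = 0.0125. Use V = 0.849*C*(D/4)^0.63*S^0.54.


For a full circular pipe, R = D/4 = 0.375/4 = 0.0938 m.
V = 0.849 * 82 * 0.0938^0.63 * 0.0125^0.54
  = 0.849 * 82 * 0.225083 * 0.093828
  = 1.4703 m/s.
Pipe area A = pi*D^2/4 = pi*0.375^2/4 = 0.1104 m^2.
Q = A * V = 0.1104 * 1.4703 = 0.1624 m^3/s.

0.1624


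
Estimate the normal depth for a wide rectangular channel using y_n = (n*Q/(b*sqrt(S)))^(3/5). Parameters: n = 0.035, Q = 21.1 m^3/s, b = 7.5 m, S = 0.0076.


We use the wide-channel approximation y_n = (n*Q/(b*sqrt(S)))^(3/5).
sqrt(S) = sqrt(0.0076) = 0.087178.
Numerator: n*Q = 0.035 * 21.1 = 0.7385.
Denominator: b*sqrt(S) = 7.5 * 0.087178 = 0.653835.
arg = 1.1295.
y_n = 1.1295^(3/5) = 1.0758 m.

1.0758


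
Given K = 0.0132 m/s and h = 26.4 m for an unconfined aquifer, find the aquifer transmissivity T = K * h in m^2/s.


Transmissivity is defined as T = K * h.
T = 0.0132 * 26.4
  = 0.3485 m^2/s.

0.3485


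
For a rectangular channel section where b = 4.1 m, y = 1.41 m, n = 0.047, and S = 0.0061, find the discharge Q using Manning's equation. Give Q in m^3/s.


For a rectangular channel, the cross-sectional area A = b * y = 4.1 * 1.41 = 5.78 m^2.
The wetted perimeter P = b + 2y = 4.1 + 2*1.41 = 6.92 m.
Hydraulic radius R = A/P = 5.78/6.92 = 0.8354 m.
Velocity V = (1/n)*R^(2/3)*S^(1/2) = (1/0.047)*0.8354^(2/3)*0.0061^(1/2) = 1.474 m/s.
Discharge Q = A * V = 5.78 * 1.474 = 8.521 m^3/s.

8.521


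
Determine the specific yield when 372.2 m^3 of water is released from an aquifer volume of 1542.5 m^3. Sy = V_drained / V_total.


Specific yield Sy = Volume drained / Total volume.
Sy = 372.2 / 1542.5
   = 0.2413.

0.2413


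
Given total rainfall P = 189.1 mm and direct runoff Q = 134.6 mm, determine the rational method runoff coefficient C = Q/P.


The runoff coefficient C = runoff depth / rainfall depth.
C = 134.6 / 189.1
  = 0.7118.

0.7118


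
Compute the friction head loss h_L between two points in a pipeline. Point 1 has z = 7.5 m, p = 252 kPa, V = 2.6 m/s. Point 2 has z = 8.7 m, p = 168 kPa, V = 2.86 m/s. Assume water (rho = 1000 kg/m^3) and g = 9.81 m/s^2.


Total head at each section: H = z + p/(rho*g) + V^2/(2g).
H1 = 7.5 + 252*1000/(1000*9.81) + 2.6^2/(2*9.81)
   = 7.5 + 25.688 + 0.3445
   = 33.533 m.
H2 = 8.7 + 168*1000/(1000*9.81) + 2.86^2/(2*9.81)
   = 8.7 + 17.125 + 0.4169
   = 26.242 m.
h_L = H1 - H2 = 33.533 - 26.242 = 7.29 m.

7.29


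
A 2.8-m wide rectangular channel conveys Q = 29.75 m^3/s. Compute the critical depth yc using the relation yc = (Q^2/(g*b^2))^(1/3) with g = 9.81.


Using yc = (Q^2 / (g * b^2))^(1/3):
Q^2 = 29.75^2 = 885.06.
g * b^2 = 9.81 * 2.8^2 = 9.81 * 7.84 = 76.91.
Q^2 / (g*b^2) = 885.06 / 76.91 = 11.5077.
yc = 11.5077^(1/3) = 2.2577 m.

2.2577


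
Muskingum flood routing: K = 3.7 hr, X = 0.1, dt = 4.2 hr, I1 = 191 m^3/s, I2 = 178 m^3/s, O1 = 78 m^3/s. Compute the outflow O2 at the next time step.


Muskingum coefficients:
denom = 2*K*(1-X) + dt = 2*3.7*(1-0.1) + 4.2 = 10.86.
C0 = (dt - 2*K*X)/denom = (4.2 - 2*3.7*0.1)/10.86 = 0.3186.
C1 = (dt + 2*K*X)/denom = (4.2 + 2*3.7*0.1)/10.86 = 0.4549.
C2 = (2*K*(1-X) - dt)/denom = 0.2265.
O2 = C0*I2 + C1*I1 + C2*O1
   = 0.3186*178 + 0.4549*191 + 0.2265*78
   = 161.26 m^3/s.

161.26


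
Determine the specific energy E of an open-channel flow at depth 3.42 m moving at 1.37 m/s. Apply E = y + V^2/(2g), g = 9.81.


Specific energy E = y + V^2/(2g).
Velocity head = V^2/(2g) = 1.37^2 / (2*9.81) = 1.8769 / 19.62 = 0.0957 m.
E = 3.42 + 0.0957 = 3.5157 m.

3.5157


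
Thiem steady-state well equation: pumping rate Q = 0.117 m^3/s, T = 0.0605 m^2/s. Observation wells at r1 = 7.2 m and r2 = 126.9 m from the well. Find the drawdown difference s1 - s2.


Thiem equation: s1 - s2 = Q/(2*pi*T) * ln(r2/r1).
ln(r2/r1) = ln(126.9/7.2) = 2.8693.
Q/(2*pi*T) = 0.117 / (2*pi*0.0605) = 0.117 / 0.3801 = 0.3078.
s1 - s2 = 0.3078 * 2.8693 = 0.8831 m.

0.8831


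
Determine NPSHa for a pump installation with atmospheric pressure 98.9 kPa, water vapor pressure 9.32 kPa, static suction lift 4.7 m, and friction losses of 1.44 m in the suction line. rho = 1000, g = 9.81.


NPSHa = p_atm/(rho*g) - z_s - hf_s - p_vap/(rho*g).
p_atm/(rho*g) = 98.9*1000 / (1000*9.81) = 10.082 m.
p_vap/(rho*g) = 9.32*1000 / (1000*9.81) = 0.95 m.
NPSHa = 10.082 - 4.7 - 1.44 - 0.95
      = 2.99 m.

2.99


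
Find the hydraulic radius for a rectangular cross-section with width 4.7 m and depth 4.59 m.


For a rectangular section:
Flow area A = b * y = 4.7 * 4.59 = 21.57 m^2.
Wetted perimeter P = b + 2y = 4.7 + 2*4.59 = 13.88 m.
Hydraulic radius R = A/P = 21.57 / 13.88 = 1.5543 m.

1.5543


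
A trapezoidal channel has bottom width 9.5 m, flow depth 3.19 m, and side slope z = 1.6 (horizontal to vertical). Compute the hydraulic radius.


For a trapezoidal section with side slope z:
A = (b + z*y)*y = (9.5 + 1.6*3.19)*3.19 = 46.587 m^2.
P = b + 2*y*sqrt(1 + z^2) = 9.5 + 2*3.19*sqrt(1 + 1.6^2) = 21.538 m.
R = A/P = 46.587 / 21.538 = 2.163 m.

2.163


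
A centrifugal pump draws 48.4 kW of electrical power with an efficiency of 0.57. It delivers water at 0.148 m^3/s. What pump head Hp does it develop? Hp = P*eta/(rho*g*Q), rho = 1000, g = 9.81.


Pump head formula: Hp = P * eta / (rho * g * Q).
Numerator: P * eta = 48.4 * 1000 * 0.57 = 27588.0 W.
Denominator: rho * g * Q = 1000 * 9.81 * 0.148 = 1451.88.
Hp = 27588.0 / 1451.88 = 19.0 m.

19.0


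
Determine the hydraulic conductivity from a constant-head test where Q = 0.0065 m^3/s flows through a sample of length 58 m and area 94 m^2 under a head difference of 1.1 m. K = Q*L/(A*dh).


From K = Q*L / (A*dh):
Numerator: Q*L = 0.0065 * 58 = 0.377.
Denominator: A*dh = 94 * 1.1 = 103.4.
K = 0.377 / 103.4 = 0.003646 m/s.

0.003646


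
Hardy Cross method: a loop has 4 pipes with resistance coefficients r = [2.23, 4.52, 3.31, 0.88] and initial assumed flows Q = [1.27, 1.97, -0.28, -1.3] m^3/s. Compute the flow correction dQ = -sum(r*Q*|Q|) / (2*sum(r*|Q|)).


Numerator terms (r*Q*|Q|): 2.23*1.27*|1.27| = 3.5968; 4.52*1.97*|1.97| = 17.5417; 3.31*-0.28*|-0.28| = -0.2595; 0.88*-1.3*|-1.3| = -1.4872.
Sum of numerator = 19.3917.
Denominator terms (r*|Q|): 2.23*|1.27| = 2.8321; 4.52*|1.97| = 8.9044; 3.31*|-0.28| = 0.9268; 0.88*|-1.3| = 1.144.
2 * sum of denominator = 2 * 13.8073 = 27.6146.
dQ = -19.3917 / 27.6146 = -0.7022 m^3/s.

-0.7022


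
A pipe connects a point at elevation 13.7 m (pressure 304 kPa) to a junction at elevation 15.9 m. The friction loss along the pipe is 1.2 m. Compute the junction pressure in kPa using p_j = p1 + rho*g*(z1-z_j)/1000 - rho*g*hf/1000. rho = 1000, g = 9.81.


Junction pressure: p_j = p1 + rho*g*(z1 - z_j)/1000 - rho*g*hf/1000.
Elevation term = 1000*9.81*(13.7 - 15.9)/1000 = -21.582 kPa.
Friction term = 1000*9.81*1.2/1000 = 11.772 kPa.
p_j = 304 + -21.582 - 11.772 = 270.65 kPa.

270.65


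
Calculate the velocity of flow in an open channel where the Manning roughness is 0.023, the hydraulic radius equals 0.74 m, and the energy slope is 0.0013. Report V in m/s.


Manning's equation gives V = (1/n) * R^(2/3) * S^(1/2).
First, compute R^(2/3) = 0.74^(2/3) = 0.8181.
Next, S^(1/2) = 0.0013^(1/2) = 0.036056.
Then 1/n = 1/0.023 = 43.48.
V = 43.48 * 0.8181 * 0.036056 = 1.2825 m/s.

1.2825


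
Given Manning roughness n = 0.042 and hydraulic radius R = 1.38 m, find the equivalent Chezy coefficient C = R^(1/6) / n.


The Chezy coefficient relates to Manning's n through C = R^(1/6) / n.
R^(1/6) = 1.38^(1/6) = 1.055148.
C = 1.055148 / 0.042 = 25.12 m^(1/2)/s.

25.12


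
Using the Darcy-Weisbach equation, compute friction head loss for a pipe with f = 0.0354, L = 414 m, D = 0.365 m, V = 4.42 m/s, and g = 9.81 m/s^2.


Darcy-Weisbach equation: h_f = f * (L/D) * V^2/(2g).
f * L/D = 0.0354 * 414/0.365 = 40.1523.
V^2/(2g) = 4.42^2 / (2*9.81) = 19.5364 / 19.62 = 0.9957 m.
h_f = 40.1523 * 0.9957 = 39.981 m.

39.981


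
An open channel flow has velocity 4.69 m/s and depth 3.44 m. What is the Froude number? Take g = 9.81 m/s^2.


The Froude number is defined as Fr = V / sqrt(g*y).
g*y = 9.81 * 3.44 = 33.7464.
sqrt(g*y) = sqrt(33.7464) = 5.8092.
Fr = 4.69 / 5.8092 = 0.8073.

0.8073


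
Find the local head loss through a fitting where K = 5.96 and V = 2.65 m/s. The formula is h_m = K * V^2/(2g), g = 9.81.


Minor loss formula: h_m = K * V^2/(2g).
V^2 = 2.65^2 = 7.0225.
V^2/(2g) = 7.0225 / 19.62 = 0.3579 m.
h_m = 5.96 * 0.3579 = 2.1332 m.

2.1332


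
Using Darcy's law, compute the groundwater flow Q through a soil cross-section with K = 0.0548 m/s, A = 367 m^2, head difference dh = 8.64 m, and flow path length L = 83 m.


Darcy's law: Q = K * A * i, where i = dh/L.
Hydraulic gradient i = 8.64 / 83 = 0.104096.
Q = 0.0548 * 367 * 0.104096
  = 2.0935 m^3/s.

2.0935


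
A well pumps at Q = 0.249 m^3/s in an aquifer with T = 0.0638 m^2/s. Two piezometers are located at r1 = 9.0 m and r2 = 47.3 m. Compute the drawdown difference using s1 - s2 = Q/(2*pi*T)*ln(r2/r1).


Thiem equation: s1 - s2 = Q/(2*pi*T) * ln(r2/r1).
ln(r2/r1) = ln(47.3/9.0) = 1.6593.
Q/(2*pi*T) = 0.249 / (2*pi*0.0638) = 0.249 / 0.4009 = 0.6212.
s1 - s2 = 0.6212 * 1.6593 = 1.0307 m.

1.0307


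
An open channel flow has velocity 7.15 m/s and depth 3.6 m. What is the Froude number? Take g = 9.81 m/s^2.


The Froude number is defined as Fr = V / sqrt(g*y).
g*y = 9.81 * 3.6 = 35.316.
sqrt(g*y) = sqrt(35.316) = 5.9427.
Fr = 7.15 / 5.9427 = 1.2032.

1.2032


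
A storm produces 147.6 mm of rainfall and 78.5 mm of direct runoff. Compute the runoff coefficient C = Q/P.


The runoff coefficient C = runoff depth / rainfall depth.
C = 78.5 / 147.6
  = 0.5318.

0.5318


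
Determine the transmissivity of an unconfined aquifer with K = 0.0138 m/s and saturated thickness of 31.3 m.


Transmissivity is defined as T = K * h.
T = 0.0138 * 31.3
  = 0.4319 m^2/s.

0.4319


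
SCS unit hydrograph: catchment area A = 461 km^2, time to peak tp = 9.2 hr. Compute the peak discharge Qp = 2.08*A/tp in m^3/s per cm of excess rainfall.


SCS formula: Qp = 2.08 * A / tp.
Qp = 2.08 * 461 / 9.2
   = 958.88 / 9.2
   = 104.23 m^3/s per cm.

104.23


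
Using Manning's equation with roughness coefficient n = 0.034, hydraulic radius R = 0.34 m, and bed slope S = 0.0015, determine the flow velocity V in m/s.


Manning's equation gives V = (1/n) * R^(2/3) * S^(1/2).
First, compute R^(2/3) = 0.34^(2/3) = 0.4871.
Next, S^(1/2) = 0.0015^(1/2) = 0.03873.
Then 1/n = 1/0.034 = 29.41.
V = 29.41 * 0.4871 * 0.03873 = 0.5549 m/s.

0.5549


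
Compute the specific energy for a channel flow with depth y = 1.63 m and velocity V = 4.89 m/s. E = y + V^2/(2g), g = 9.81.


Specific energy E = y + V^2/(2g).
Velocity head = V^2/(2g) = 4.89^2 / (2*9.81) = 23.9121 / 19.62 = 1.2188 m.
E = 1.63 + 1.2188 = 2.8488 m.

2.8488


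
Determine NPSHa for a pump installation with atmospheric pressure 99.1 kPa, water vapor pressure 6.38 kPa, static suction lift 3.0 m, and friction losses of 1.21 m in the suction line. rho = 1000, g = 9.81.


NPSHa = p_atm/(rho*g) - z_s - hf_s - p_vap/(rho*g).
p_atm/(rho*g) = 99.1*1000 / (1000*9.81) = 10.102 m.
p_vap/(rho*g) = 6.38*1000 / (1000*9.81) = 0.65 m.
NPSHa = 10.102 - 3.0 - 1.21 - 0.65
      = 5.24 m.

5.24


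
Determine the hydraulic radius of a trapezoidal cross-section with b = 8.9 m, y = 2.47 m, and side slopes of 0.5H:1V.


For a trapezoidal section with side slope z:
A = (b + z*y)*y = (8.9 + 0.5*2.47)*2.47 = 25.033 m^2.
P = b + 2*y*sqrt(1 + z^2) = 8.9 + 2*2.47*sqrt(1 + 0.5^2) = 14.423 m.
R = A/P = 25.033 / 14.423 = 1.7357 m.

1.7357


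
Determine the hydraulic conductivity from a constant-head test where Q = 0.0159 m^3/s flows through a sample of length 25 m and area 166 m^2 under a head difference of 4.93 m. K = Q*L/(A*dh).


From K = Q*L / (A*dh):
Numerator: Q*L = 0.0159 * 25 = 0.3975.
Denominator: A*dh = 166 * 4.93 = 818.38.
K = 0.3975 / 818.38 = 0.000486 m/s.

0.000486


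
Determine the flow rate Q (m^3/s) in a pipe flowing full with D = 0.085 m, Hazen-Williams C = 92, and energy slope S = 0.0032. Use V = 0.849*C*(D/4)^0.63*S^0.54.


For a full circular pipe, R = D/4 = 0.085/4 = 0.0213 m.
V = 0.849 * 92 * 0.0213^0.63 * 0.0032^0.54
  = 0.849 * 92 * 0.088356 * 0.044955
  = 0.3103 m/s.
Pipe area A = pi*D^2/4 = pi*0.085^2/4 = 0.0057 m^2.
Q = A * V = 0.0057 * 0.3103 = 0.0018 m^3/s.

0.0018


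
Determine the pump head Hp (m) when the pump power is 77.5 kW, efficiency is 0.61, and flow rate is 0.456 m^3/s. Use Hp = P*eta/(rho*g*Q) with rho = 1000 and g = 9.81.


Pump head formula: Hp = P * eta / (rho * g * Q).
Numerator: P * eta = 77.5 * 1000 * 0.61 = 47275.0 W.
Denominator: rho * g * Q = 1000 * 9.81 * 0.456 = 4473.36.
Hp = 47275.0 / 4473.36 = 10.57 m.

10.57


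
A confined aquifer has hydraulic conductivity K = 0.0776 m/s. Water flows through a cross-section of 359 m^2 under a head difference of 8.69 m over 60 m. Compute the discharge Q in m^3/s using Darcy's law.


Darcy's law: Q = K * A * i, where i = dh/L.
Hydraulic gradient i = 8.69 / 60 = 0.144833.
Q = 0.0776 * 359 * 0.144833
  = 4.0348 m^3/s.

4.0348


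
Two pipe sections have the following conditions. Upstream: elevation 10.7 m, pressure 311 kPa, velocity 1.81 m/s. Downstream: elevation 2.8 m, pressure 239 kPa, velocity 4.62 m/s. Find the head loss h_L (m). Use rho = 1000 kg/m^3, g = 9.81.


Total head at each section: H = z + p/(rho*g) + V^2/(2g).
H1 = 10.7 + 311*1000/(1000*9.81) + 1.81^2/(2*9.81)
   = 10.7 + 31.702 + 0.167
   = 42.569 m.
H2 = 2.8 + 239*1000/(1000*9.81) + 4.62^2/(2*9.81)
   = 2.8 + 24.363 + 1.0879
   = 28.251 m.
h_L = H1 - H2 = 42.569 - 28.251 = 14.319 m.

14.319


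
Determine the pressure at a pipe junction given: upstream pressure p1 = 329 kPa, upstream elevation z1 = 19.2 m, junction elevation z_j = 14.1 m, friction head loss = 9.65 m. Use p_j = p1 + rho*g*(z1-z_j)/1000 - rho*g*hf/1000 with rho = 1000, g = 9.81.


Junction pressure: p_j = p1 + rho*g*(z1 - z_j)/1000 - rho*g*hf/1000.
Elevation term = 1000*9.81*(19.2 - 14.1)/1000 = 50.031 kPa.
Friction term = 1000*9.81*9.65/1000 = 94.666 kPa.
p_j = 329 + 50.031 - 94.666 = 284.36 kPa.

284.36


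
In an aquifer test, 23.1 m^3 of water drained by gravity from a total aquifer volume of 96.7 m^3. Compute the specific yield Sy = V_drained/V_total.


Specific yield Sy = Volume drained / Total volume.
Sy = 23.1 / 96.7
   = 0.2389.

0.2389


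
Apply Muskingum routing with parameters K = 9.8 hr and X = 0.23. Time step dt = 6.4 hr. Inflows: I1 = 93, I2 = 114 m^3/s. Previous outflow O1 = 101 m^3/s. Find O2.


Muskingum coefficients:
denom = 2*K*(1-X) + dt = 2*9.8*(1-0.23) + 6.4 = 21.492.
C0 = (dt - 2*K*X)/denom = (6.4 - 2*9.8*0.23)/21.492 = 0.088.
C1 = (dt + 2*K*X)/denom = (6.4 + 2*9.8*0.23)/21.492 = 0.5075.
C2 = (2*K*(1-X) - dt)/denom = 0.4044.
O2 = C0*I2 + C1*I1 + C2*O1
   = 0.088*114 + 0.5075*93 + 0.4044*101
   = 98.08 m^3/s.

98.08


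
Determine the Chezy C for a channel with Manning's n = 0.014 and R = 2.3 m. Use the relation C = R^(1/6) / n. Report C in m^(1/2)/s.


The Chezy coefficient relates to Manning's n through C = R^(1/6) / n.
R^(1/6) = 2.3^(1/6) = 1.148915.
C = 1.148915 / 0.014 = 82.07 m^(1/2)/s.

82.07


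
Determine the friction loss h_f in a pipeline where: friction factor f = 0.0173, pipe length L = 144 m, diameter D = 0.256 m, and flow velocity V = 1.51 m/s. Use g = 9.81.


Darcy-Weisbach equation: h_f = f * (L/D) * V^2/(2g).
f * L/D = 0.0173 * 144/0.256 = 9.7312.
V^2/(2g) = 1.51^2 / (2*9.81) = 2.2801 / 19.62 = 0.1162 m.
h_f = 9.7312 * 0.1162 = 1.131 m.

1.131


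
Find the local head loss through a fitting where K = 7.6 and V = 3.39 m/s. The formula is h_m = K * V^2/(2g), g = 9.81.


Minor loss formula: h_m = K * V^2/(2g).
V^2 = 3.39^2 = 11.4921.
V^2/(2g) = 11.4921 / 19.62 = 0.5857 m.
h_m = 7.6 * 0.5857 = 4.4516 m.

4.4516


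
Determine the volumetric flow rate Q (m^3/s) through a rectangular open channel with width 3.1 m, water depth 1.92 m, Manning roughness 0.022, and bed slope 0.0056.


For a rectangular channel, the cross-sectional area A = b * y = 3.1 * 1.92 = 5.95 m^2.
The wetted perimeter P = b + 2y = 3.1 + 2*1.92 = 6.94 m.
Hydraulic radius R = A/P = 5.95/6.94 = 0.8576 m.
Velocity V = (1/n)*R^(2/3)*S^(1/2) = (1/0.022)*0.8576^(2/3)*0.0056^(1/2) = 3.0705 m/s.
Discharge Q = A * V = 5.95 * 3.0705 = 18.276 m^3/s.

18.276


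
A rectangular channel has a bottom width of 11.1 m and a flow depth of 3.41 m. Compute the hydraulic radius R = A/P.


For a rectangular section:
Flow area A = b * y = 11.1 * 3.41 = 37.85 m^2.
Wetted perimeter P = b + 2y = 11.1 + 2*3.41 = 17.92 m.
Hydraulic radius R = A/P = 37.85 / 17.92 = 2.1122 m.

2.1122


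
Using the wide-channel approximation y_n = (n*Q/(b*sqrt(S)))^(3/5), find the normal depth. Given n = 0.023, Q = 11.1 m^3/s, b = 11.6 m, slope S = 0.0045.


We use the wide-channel approximation y_n = (n*Q/(b*sqrt(S)))^(3/5).
sqrt(S) = sqrt(0.0045) = 0.067082.
Numerator: n*Q = 0.023 * 11.1 = 0.2553.
Denominator: b*sqrt(S) = 11.6 * 0.067082 = 0.778151.
arg = 0.3281.
y_n = 0.3281^(3/5) = 0.5124 m.

0.5124


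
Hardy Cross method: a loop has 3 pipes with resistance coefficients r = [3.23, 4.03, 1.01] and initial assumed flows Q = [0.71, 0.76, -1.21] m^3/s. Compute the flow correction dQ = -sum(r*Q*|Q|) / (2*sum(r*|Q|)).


Numerator terms (r*Q*|Q|): 3.23*0.71*|0.71| = 1.6282; 4.03*0.76*|0.76| = 2.3277; 1.01*-1.21*|-1.21| = -1.4787.
Sum of numerator = 2.4772.
Denominator terms (r*|Q|): 3.23*|0.71| = 2.2933; 4.03*|0.76| = 3.0628; 1.01*|-1.21| = 1.2221.
2 * sum of denominator = 2 * 6.5782 = 13.1564.
dQ = -2.4772 / 13.1564 = -0.1883 m^3/s.

-0.1883


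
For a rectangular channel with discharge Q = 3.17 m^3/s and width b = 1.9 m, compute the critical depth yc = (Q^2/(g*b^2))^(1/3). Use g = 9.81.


Using yc = (Q^2 / (g * b^2))^(1/3):
Q^2 = 3.17^2 = 10.05.
g * b^2 = 9.81 * 1.9^2 = 9.81 * 3.61 = 35.41.
Q^2 / (g*b^2) = 10.05 / 35.41 = 0.2838.
yc = 0.2838^(1/3) = 0.6571 m.

0.6571


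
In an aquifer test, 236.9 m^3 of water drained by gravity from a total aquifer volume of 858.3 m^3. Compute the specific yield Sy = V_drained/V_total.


Specific yield Sy = Volume drained / Total volume.
Sy = 236.9 / 858.3
   = 0.276.

0.276


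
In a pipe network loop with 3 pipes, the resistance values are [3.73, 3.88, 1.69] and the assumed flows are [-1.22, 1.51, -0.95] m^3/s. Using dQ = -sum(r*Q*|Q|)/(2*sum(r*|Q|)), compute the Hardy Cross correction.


Numerator terms (r*Q*|Q|): 3.73*-1.22*|-1.22| = -5.5517; 3.88*1.51*|1.51| = 8.8468; 1.69*-0.95*|-0.95| = -1.5252.
Sum of numerator = 1.7698.
Denominator terms (r*|Q|): 3.73*|-1.22| = 4.5506; 3.88*|1.51| = 5.8588; 1.69*|-0.95| = 1.6055.
2 * sum of denominator = 2 * 12.0149 = 24.0298.
dQ = -1.7698 / 24.0298 = -0.0737 m^3/s.

-0.0737


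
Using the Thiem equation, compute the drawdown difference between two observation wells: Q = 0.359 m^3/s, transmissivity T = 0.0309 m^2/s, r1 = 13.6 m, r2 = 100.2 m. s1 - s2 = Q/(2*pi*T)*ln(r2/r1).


Thiem equation: s1 - s2 = Q/(2*pi*T) * ln(r2/r1).
ln(r2/r1) = ln(100.2/13.6) = 1.9971.
Q/(2*pi*T) = 0.359 / (2*pi*0.0309) = 0.359 / 0.1942 = 1.8491.
s1 - s2 = 1.8491 * 1.9971 = 3.6928 m.

3.6928


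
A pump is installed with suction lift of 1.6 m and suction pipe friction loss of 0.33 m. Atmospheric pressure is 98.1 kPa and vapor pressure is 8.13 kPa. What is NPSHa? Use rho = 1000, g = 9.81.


NPSHa = p_atm/(rho*g) - z_s - hf_s - p_vap/(rho*g).
p_atm/(rho*g) = 98.1*1000 / (1000*9.81) = 10.0 m.
p_vap/(rho*g) = 8.13*1000 / (1000*9.81) = 0.829 m.
NPSHa = 10.0 - 1.6 - 0.33 - 0.829
      = 7.24 m.

7.24


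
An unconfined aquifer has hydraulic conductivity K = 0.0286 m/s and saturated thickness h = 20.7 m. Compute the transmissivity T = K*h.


Transmissivity is defined as T = K * h.
T = 0.0286 * 20.7
  = 0.592 m^2/s.

0.592


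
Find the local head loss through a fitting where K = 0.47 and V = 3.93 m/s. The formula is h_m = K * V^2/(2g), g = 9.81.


Minor loss formula: h_m = K * V^2/(2g).
V^2 = 3.93^2 = 15.4449.
V^2/(2g) = 15.4449 / 19.62 = 0.7872 m.
h_m = 0.47 * 0.7872 = 0.37 m.

0.37


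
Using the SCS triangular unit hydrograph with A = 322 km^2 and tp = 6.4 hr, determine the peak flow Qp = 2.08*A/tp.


SCS formula: Qp = 2.08 * A / tp.
Qp = 2.08 * 322 / 6.4
   = 669.76 / 6.4
   = 104.65 m^3/s per cm.

104.65


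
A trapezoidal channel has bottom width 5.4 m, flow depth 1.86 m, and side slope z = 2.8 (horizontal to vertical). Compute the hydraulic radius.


For a trapezoidal section with side slope z:
A = (b + z*y)*y = (5.4 + 2.8*1.86)*1.86 = 19.731 m^2.
P = b + 2*y*sqrt(1 + z^2) = 5.4 + 2*1.86*sqrt(1 + 2.8^2) = 16.46 m.
R = A/P = 19.731 / 16.46 = 1.1987 m.

1.1987


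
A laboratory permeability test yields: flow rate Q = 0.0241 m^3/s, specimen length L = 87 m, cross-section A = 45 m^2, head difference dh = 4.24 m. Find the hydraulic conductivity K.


From K = Q*L / (A*dh):
Numerator: Q*L = 0.0241 * 87 = 2.0967.
Denominator: A*dh = 45 * 4.24 = 190.8.
K = 2.0967 / 190.8 = 0.010989 m/s.

0.010989


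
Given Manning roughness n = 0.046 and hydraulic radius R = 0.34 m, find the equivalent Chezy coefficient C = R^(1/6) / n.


The Chezy coefficient relates to Manning's n through C = R^(1/6) / n.
R^(1/6) = 0.34^(1/6) = 0.835436.
C = 0.835436 / 0.046 = 18.16 m^(1/2)/s.

18.16


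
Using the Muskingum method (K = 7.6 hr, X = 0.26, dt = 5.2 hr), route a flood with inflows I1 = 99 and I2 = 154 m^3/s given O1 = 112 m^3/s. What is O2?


Muskingum coefficients:
denom = 2*K*(1-X) + dt = 2*7.6*(1-0.26) + 5.2 = 16.448.
C0 = (dt - 2*K*X)/denom = (5.2 - 2*7.6*0.26)/16.448 = 0.0759.
C1 = (dt + 2*K*X)/denom = (5.2 + 2*7.6*0.26)/16.448 = 0.5564.
C2 = (2*K*(1-X) - dt)/denom = 0.3677.
O2 = C0*I2 + C1*I1 + C2*O1
   = 0.0759*154 + 0.5564*99 + 0.3677*112
   = 107.95 m^3/s.

107.95


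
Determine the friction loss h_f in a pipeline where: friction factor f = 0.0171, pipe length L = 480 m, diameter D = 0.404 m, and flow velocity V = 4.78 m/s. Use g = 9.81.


Darcy-Weisbach equation: h_f = f * (L/D) * V^2/(2g).
f * L/D = 0.0171 * 480/0.404 = 20.3168.
V^2/(2g) = 4.78^2 / (2*9.81) = 22.8484 / 19.62 = 1.1645 m.
h_f = 20.3168 * 1.1645 = 23.66 m.

23.66


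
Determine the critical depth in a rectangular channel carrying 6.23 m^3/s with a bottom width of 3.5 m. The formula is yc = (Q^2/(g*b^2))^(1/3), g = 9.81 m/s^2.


Using yc = (Q^2 / (g * b^2))^(1/3):
Q^2 = 6.23^2 = 38.81.
g * b^2 = 9.81 * 3.5^2 = 9.81 * 12.25 = 120.17.
Q^2 / (g*b^2) = 38.81 / 120.17 = 0.323.
yc = 0.323^(1/3) = 0.6861 m.

0.6861


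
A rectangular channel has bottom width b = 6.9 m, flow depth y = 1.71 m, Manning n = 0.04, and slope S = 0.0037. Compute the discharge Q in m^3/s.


For a rectangular channel, the cross-sectional area A = b * y = 6.9 * 1.71 = 11.8 m^2.
The wetted perimeter P = b + 2y = 6.9 + 2*1.71 = 10.32 m.
Hydraulic radius R = A/P = 11.8/10.32 = 1.1433 m.
Velocity V = (1/n)*R^(2/3)*S^(1/2) = (1/0.04)*1.1433^(2/3)*0.0037^(1/2) = 1.6627 m/s.
Discharge Q = A * V = 11.8 * 1.6627 = 19.618 m^3/s.

19.618


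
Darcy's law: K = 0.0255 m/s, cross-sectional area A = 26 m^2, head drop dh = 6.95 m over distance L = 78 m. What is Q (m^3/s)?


Darcy's law: Q = K * A * i, where i = dh/L.
Hydraulic gradient i = 6.95 / 78 = 0.089103.
Q = 0.0255 * 26 * 0.089103
  = 0.0591 m^3/s.

0.0591


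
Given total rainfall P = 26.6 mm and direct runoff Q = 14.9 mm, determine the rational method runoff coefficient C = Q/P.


The runoff coefficient C = runoff depth / rainfall depth.
C = 14.9 / 26.6
  = 0.5602.

0.5602


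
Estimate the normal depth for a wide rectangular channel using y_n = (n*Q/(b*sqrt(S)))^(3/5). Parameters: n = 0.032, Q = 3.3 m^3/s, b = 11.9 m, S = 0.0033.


We use the wide-channel approximation y_n = (n*Q/(b*sqrt(S)))^(3/5).
sqrt(S) = sqrt(0.0033) = 0.057446.
Numerator: n*Q = 0.032 * 3.3 = 0.1056.
Denominator: b*sqrt(S) = 11.9 * 0.057446 = 0.683607.
arg = 0.1545.
y_n = 0.1545^(3/5) = 0.3261 m.

0.3261


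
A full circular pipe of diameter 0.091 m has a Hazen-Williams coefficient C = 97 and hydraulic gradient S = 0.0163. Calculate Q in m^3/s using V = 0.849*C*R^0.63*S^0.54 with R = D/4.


For a full circular pipe, R = D/4 = 0.091/4 = 0.0227 m.
V = 0.849 * 97 * 0.0227^0.63 * 0.0163^0.54
  = 0.849 * 97 * 0.092236 * 0.108288
  = 0.8225 m/s.
Pipe area A = pi*D^2/4 = pi*0.091^2/4 = 0.0065 m^2.
Q = A * V = 0.0065 * 0.8225 = 0.0053 m^3/s.

0.0053


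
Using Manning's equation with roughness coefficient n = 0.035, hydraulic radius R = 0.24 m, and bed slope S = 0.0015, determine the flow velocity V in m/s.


Manning's equation gives V = (1/n) * R^(2/3) * S^(1/2).
First, compute R^(2/3) = 0.24^(2/3) = 0.3862.
Next, S^(1/2) = 0.0015^(1/2) = 0.03873.
Then 1/n = 1/0.035 = 28.57.
V = 28.57 * 0.3862 * 0.03873 = 0.4274 m/s.

0.4274


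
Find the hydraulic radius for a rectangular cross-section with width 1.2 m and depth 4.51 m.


For a rectangular section:
Flow area A = b * y = 1.2 * 4.51 = 5.41 m^2.
Wetted perimeter P = b + 2y = 1.2 + 2*4.51 = 10.22 m.
Hydraulic radius R = A/P = 5.41 / 10.22 = 0.5295 m.

0.5295


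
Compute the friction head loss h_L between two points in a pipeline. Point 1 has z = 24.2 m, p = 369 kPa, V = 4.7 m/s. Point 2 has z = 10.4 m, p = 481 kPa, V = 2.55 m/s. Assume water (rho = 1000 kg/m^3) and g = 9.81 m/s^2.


Total head at each section: H = z + p/(rho*g) + V^2/(2g).
H1 = 24.2 + 369*1000/(1000*9.81) + 4.7^2/(2*9.81)
   = 24.2 + 37.615 + 1.1259
   = 62.941 m.
H2 = 10.4 + 481*1000/(1000*9.81) + 2.55^2/(2*9.81)
   = 10.4 + 49.032 + 0.3314
   = 59.763 m.
h_L = H1 - H2 = 62.941 - 59.763 = 3.178 m.

3.178


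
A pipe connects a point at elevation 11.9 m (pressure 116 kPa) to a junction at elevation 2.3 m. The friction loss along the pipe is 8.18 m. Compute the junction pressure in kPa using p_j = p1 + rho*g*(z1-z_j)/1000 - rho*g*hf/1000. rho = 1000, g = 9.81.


Junction pressure: p_j = p1 + rho*g*(z1 - z_j)/1000 - rho*g*hf/1000.
Elevation term = 1000*9.81*(11.9 - 2.3)/1000 = 94.176 kPa.
Friction term = 1000*9.81*8.18/1000 = 80.246 kPa.
p_j = 116 + 94.176 - 80.246 = 129.93 kPa.

129.93


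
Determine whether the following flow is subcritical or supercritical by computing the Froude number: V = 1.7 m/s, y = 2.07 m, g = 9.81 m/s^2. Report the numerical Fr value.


The Froude number is defined as Fr = V / sqrt(g*y).
g*y = 9.81 * 2.07 = 20.3067.
sqrt(g*y) = sqrt(20.3067) = 4.5063.
Fr = 1.7 / 4.5063 = 0.3772.
Since Fr < 1, the flow is subcritical.

0.3772


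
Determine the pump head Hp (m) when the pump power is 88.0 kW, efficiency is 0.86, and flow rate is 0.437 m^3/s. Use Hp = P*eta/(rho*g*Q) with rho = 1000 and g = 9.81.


Pump head formula: Hp = P * eta / (rho * g * Q).
Numerator: P * eta = 88.0 * 1000 * 0.86 = 75680.0 W.
Denominator: rho * g * Q = 1000 * 9.81 * 0.437 = 4286.97.
Hp = 75680.0 / 4286.97 = 17.65 m.

17.65


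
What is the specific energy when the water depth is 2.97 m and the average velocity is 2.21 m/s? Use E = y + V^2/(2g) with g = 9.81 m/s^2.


Specific energy E = y + V^2/(2g).
Velocity head = V^2/(2g) = 2.21^2 / (2*9.81) = 4.8841 / 19.62 = 0.2489 m.
E = 2.97 + 0.2489 = 3.2189 m.

3.2189


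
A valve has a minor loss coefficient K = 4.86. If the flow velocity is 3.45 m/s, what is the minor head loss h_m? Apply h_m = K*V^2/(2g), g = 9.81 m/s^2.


Minor loss formula: h_m = K * V^2/(2g).
V^2 = 3.45^2 = 11.9025.
V^2/(2g) = 11.9025 / 19.62 = 0.6067 m.
h_m = 4.86 * 0.6067 = 2.9483 m.

2.9483


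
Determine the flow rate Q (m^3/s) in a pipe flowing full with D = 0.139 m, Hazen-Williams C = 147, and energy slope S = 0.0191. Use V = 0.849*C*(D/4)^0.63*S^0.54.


For a full circular pipe, R = D/4 = 0.139/4 = 0.0348 m.
V = 0.849 * 147 * 0.0348^0.63 * 0.0191^0.54
  = 0.849 * 147 * 0.120449 * 0.117966
  = 1.7733 m/s.
Pipe area A = pi*D^2/4 = pi*0.139^2/4 = 0.0152 m^2.
Q = A * V = 0.0152 * 1.7733 = 0.0269 m^3/s.

0.0269


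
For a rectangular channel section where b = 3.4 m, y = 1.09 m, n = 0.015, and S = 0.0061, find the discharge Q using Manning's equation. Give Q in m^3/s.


For a rectangular channel, the cross-sectional area A = b * y = 3.4 * 1.09 = 3.71 m^2.
The wetted perimeter P = b + 2y = 3.4 + 2*1.09 = 5.58 m.
Hydraulic radius R = A/P = 3.71/5.58 = 0.6642 m.
Velocity V = (1/n)*R^(2/3)*S^(1/2) = (1/0.015)*0.6642^(2/3)*0.0061^(1/2) = 3.9636 m/s.
Discharge Q = A * V = 3.71 * 3.9636 = 14.689 m^3/s.

14.689


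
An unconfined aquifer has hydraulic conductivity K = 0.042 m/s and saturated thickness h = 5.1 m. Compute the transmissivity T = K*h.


Transmissivity is defined as T = K * h.
T = 0.042 * 5.1
  = 0.2142 m^2/s.

0.2142


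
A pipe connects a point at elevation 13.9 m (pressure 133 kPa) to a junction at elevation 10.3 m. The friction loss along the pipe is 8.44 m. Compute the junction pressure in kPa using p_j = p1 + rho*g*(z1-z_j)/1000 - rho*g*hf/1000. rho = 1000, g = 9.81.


Junction pressure: p_j = p1 + rho*g*(z1 - z_j)/1000 - rho*g*hf/1000.
Elevation term = 1000*9.81*(13.9 - 10.3)/1000 = 35.316 kPa.
Friction term = 1000*9.81*8.44/1000 = 82.796 kPa.
p_j = 133 + 35.316 - 82.796 = 85.52 kPa.

85.52


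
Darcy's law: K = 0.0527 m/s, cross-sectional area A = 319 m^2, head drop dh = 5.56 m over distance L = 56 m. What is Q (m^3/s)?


Darcy's law: Q = K * A * i, where i = dh/L.
Hydraulic gradient i = 5.56 / 56 = 0.099286.
Q = 0.0527 * 319 * 0.099286
  = 1.6691 m^3/s.

1.6691


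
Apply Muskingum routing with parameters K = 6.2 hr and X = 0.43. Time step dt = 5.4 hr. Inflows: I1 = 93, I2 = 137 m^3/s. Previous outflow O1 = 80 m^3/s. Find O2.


Muskingum coefficients:
denom = 2*K*(1-X) + dt = 2*6.2*(1-0.43) + 5.4 = 12.468.
C0 = (dt - 2*K*X)/denom = (5.4 - 2*6.2*0.43)/12.468 = 0.0055.
C1 = (dt + 2*K*X)/denom = (5.4 + 2*6.2*0.43)/12.468 = 0.8608.
C2 = (2*K*(1-X) - dt)/denom = 0.1338.
O2 = C0*I2 + C1*I1 + C2*O1
   = 0.0055*137 + 0.8608*93 + 0.1338*80
   = 91.5 m^3/s.

91.5


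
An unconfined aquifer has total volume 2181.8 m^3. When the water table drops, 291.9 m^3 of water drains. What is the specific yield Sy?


Specific yield Sy = Volume drained / Total volume.
Sy = 291.9 / 2181.8
   = 0.1338.

0.1338


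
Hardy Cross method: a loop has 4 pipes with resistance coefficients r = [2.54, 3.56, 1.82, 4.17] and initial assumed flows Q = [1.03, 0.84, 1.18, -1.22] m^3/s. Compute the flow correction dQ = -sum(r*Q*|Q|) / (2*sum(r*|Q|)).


Numerator terms (r*Q*|Q|): 2.54*1.03*|1.03| = 2.6947; 3.56*0.84*|0.84| = 2.5119; 1.82*1.18*|1.18| = 2.5342; 4.17*-1.22*|-1.22| = -6.2066.
Sum of numerator = 1.5342.
Denominator terms (r*|Q|): 2.54*|1.03| = 2.6162; 3.56*|0.84| = 2.9904; 1.82*|1.18| = 2.1476; 4.17*|-1.22| = 5.0874.
2 * sum of denominator = 2 * 12.8416 = 25.6832.
dQ = -1.5342 / 25.6832 = -0.0597 m^3/s.

-0.0597


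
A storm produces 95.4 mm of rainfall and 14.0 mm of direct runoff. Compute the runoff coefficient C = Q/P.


The runoff coefficient C = runoff depth / rainfall depth.
C = 14.0 / 95.4
  = 0.1468.

0.1468


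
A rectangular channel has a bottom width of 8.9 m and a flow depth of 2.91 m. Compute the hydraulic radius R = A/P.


For a rectangular section:
Flow area A = b * y = 8.9 * 2.91 = 25.9 m^2.
Wetted perimeter P = b + 2y = 8.9 + 2*2.91 = 14.72 m.
Hydraulic radius R = A/P = 25.9 / 14.72 = 1.7594 m.

1.7594


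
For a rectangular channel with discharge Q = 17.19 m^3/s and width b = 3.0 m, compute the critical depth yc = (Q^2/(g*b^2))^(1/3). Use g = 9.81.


Using yc = (Q^2 / (g * b^2))^(1/3):
Q^2 = 17.19^2 = 295.5.
g * b^2 = 9.81 * 3.0^2 = 9.81 * 9.0 = 88.29.
Q^2 / (g*b^2) = 295.5 / 88.29 = 3.3469.
yc = 3.3469^(1/3) = 1.4958 m.

1.4958


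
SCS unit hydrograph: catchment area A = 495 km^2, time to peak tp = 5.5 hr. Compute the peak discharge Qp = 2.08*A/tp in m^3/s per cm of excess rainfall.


SCS formula: Qp = 2.08 * A / tp.
Qp = 2.08 * 495 / 5.5
   = 1029.6 / 5.5
   = 187.2 m^3/s per cm.

187.2


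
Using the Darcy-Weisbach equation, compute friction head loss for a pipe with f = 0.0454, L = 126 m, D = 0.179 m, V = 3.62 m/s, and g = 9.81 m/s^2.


Darcy-Weisbach equation: h_f = f * (L/D) * V^2/(2g).
f * L/D = 0.0454 * 126/0.179 = 31.9575.
V^2/(2g) = 3.62^2 / (2*9.81) = 13.1044 / 19.62 = 0.6679 m.
h_f = 31.9575 * 0.6679 = 21.345 m.

21.345


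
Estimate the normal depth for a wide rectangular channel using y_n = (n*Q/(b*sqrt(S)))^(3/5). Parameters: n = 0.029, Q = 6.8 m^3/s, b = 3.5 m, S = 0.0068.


We use the wide-channel approximation y_n = (n*Q/(b*sqrt(S)))^(3/5).
sqrt(S) = sqrt(0.0068) = 0.082462.
Numerator: n*Q = 0.029 * 6.8 = 0.1972.
Denominator: b*sqrt(S) = 3.5 * 0.082462 = 0.288617.
arg = 0.6833.
y_n = 0.6833^(3/5) = 0.7957 m.

0.7957


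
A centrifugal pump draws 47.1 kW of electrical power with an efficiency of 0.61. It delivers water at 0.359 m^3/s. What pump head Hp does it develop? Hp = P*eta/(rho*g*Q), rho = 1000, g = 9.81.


Pump head formula: Hp = P * eta / (rho * g * Q).
Numerator: P * eta = 47.1 * 1000 * 0.61 = 28731.0 W.
Denominator: rho * g * Q = 1000 * 9.81 * 0.359 = 3521.79.
Hp = 28731.0 / 3521.79 = 8.16 m.

8.16


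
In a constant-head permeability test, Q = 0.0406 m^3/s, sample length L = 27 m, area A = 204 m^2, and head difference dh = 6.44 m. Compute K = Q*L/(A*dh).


From K = Q*L / (A*dh):
Numerator: Q*L = 0.0406 * 27 = 1.0962.
Denominator: A*dh = 204 * 6.44 = 1313.76.
K = 1.0962 / 1313.76 = 0.000834 m/s.

0.000834


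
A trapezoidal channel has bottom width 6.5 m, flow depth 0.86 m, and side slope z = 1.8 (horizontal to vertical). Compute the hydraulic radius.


For a trapezoidal section with side slope z:
A = (b + z*y)*y = (6.5 + 1.8*0.86)*0.86 = 6.921 m^2.
P = b + 2*y*sqrt(1 + z^2) = 6.5 + 2*0.86*sqrt(1 + 1.8^2) = 10.042 m.
R = A/P = 6.921 / 10.042 = 0.6893 m.

0.6893


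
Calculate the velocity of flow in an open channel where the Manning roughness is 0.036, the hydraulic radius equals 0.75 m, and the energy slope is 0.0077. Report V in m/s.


Manning's equation gives V = (1/n) * R^(2/3) * S^(1/2).
First, compute R^(2/3) = 0.75^(2/3) = 0.8255.
Next, S^(1/2) = 0.0077^(1/2) = 0.08775.
Then 1/n = 1/0.036 = 27.78.
V = 27.78 * 0.8255 * 0.08775 = 2.0121 m/s.

2.0121


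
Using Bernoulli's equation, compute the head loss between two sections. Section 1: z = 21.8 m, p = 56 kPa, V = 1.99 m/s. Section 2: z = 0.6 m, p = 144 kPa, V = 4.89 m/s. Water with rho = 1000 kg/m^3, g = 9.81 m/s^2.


Total head at each section: H = z + p/(rho*g) + V^2/(2g).
H1 = 21.8 + 56*1000/(1000*9.81) + 1.99^2/(2*9.81)
   = 21.8 + 5.708 + 0.2018
   = 27.71 m.
H2 = 0.6 + 144*1000/(1000*9.81) + 4.89^2/(2*9.81)
   = 0.6 + 14.679 + 1.2188
   = 16.498 m.
h_L = H1 - H2 = 27.71 - 16.498 = 11.213 m.

11.213
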